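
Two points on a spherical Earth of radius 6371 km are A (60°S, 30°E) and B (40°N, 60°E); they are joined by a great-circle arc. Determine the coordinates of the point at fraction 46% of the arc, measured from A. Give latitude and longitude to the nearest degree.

≈ (14°S, 47°E)

The haversine formula gives a central angle δ ≈ 1.798 rad (103.0°) between the endpoints.
Interpolate at f = 0.46 with slerp weights a = sin((1−f)δ)/sin δ ≈ 0.847, b = sin(fδ)/sin δ ≈ 0.755.
p = a·p₁ + b·p₂ ≈ (0.656, 0.713, -0.248); φ = arcsin(p_z) ≈ -14.36°, λ = atan2(p_y, p_x) ≈ 47.37°.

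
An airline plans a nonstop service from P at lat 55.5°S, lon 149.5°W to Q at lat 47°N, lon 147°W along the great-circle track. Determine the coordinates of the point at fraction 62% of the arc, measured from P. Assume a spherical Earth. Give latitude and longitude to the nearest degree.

≈ lat 8°N, lon 148°W

From cos δ = sin φ₁ sin φ₂ + cos φ₁ cos φ₂ cos Δλ, the central angle is δ ≈ 1.789 rad (102.5°).
Interpolate at f = 0.62 with slerp weights a = sin((1−f)δ)/sin δ ≈ 0.644, b = sin(fδ)/sin δ ≈ 0.917.
p = a·p₁ + b·p₂ ≈ (-0.839, -0.526, 0.140); φ = arcsin(p_z) ≈ 8.05°, λ = atan2(p_y, p_x) ≈ -147.92°.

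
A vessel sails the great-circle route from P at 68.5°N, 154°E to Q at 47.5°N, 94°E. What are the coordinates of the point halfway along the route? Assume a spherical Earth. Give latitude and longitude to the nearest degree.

From cos δ = sin φ₁ sin φ₂ + cos φ₁ cos φ₂ cos Δλ, the central angle is δ ≈ 0.627 rad (35.9°).
Interpolate at f = 1/2 with slerp weights a = sin((1−f)δ)/sin δ ≈ 0.526, b = sin(fδ)/sin δ ≈ 0.526.
p = a·p₁ + b·p₂ ≈ (-0.198, 0.439, 0.877); φ = arcsin(p_z) ≈ 61.23°, λ = atan2(p_y, p_x) ≈ 114.28°.

≈ 61°N, 114°E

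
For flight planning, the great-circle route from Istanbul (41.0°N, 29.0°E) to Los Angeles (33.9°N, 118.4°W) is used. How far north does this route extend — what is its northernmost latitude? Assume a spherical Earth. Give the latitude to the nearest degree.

≈ 70°N

The great circle lies in the plane with unit normal n̂ = (p₁ × p₂)/|p₁ × p₂|.
Here n̂_z ≈ -0.342; the vertex latitude is φ_max = arccos|n̂_z| ≈ 70.0°.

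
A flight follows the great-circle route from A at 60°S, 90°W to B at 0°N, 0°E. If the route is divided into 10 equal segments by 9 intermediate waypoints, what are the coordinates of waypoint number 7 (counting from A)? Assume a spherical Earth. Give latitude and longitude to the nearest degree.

Convert each endpoint to a unit vector on the sphere (x = cos φ cos λ, y = cos φ sin λ, z = sin φ).
The central angle between the endpoints is δ = arccos(p₁·p₂) ≈ 1.571 rad (90.0°).
Interpolate at f = 7/10 with slerp weights a = sin((1−f)δ)/sin δ ≈ 0.454, b = sin(fδ)/sin δ ≈ 0.891.
p = a·p₁ + b·p₂ ≈ (0.891, -0.227, -0.393); φ = arcsin(p_z) ≈ -23.15°, λ = atan2(p_y, p_x) ≈ -14.29°.

≈ 23°S, 14°W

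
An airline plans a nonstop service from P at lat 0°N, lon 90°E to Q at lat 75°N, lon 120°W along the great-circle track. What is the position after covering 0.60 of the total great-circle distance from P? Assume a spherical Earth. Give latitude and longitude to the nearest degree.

From cos δ = sin φ₁ sin φ₂ + cos φ₁ cos φ₂ cos Δλ, the central angle is δ ≈ 1.797 rad (103.0°).
Interpolate at f = 0.60 with slerp weights a = sin((1−f)δ)/sin δ ≈ 0.676, b = sin(fδ)/sin δ ≈ 0.904.
p = a·p₁ + b·p₂ ≈ (-0.117, 0.473, 0.873); φ = arcsin(p_z) ≈ 60.84°, λ = atan2(p_y, p_x) ≈ 103.89°.

≈ lat 61°N, lon 104°E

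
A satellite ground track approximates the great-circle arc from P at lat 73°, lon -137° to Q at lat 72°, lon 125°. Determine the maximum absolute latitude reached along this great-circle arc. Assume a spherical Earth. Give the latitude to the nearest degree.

≈ 78°

The great circle lies in the plane with unit normal n̂ = (p₁ × p₂)/|p₁ × p₂|.
Here n̂_z ≈ -0.202; the vertex latitude is φ_max = arccos|n̂_z| ≈ 78.3°.
Check via Clairaut: cos φ_max = |cos φ₁| · sin C = cos(73.0°)·sin(43.8°) ≈ 0.202, again giving ≈ 78.3°.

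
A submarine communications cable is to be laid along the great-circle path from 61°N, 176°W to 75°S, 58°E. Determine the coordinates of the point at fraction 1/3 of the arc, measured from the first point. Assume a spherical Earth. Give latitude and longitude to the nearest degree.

≈ 12°N, 159°E

Convert each endpoint to a unit vector on the sphere (x = cos φ cos λ, y = cos φ sin λ, z = sin φ).
The central angle between the endpoints is δ = arccos(p₁·p₂) ≈ 2.735 rad (156.7°).
Interpolate at f = 1/3 with slerp weights a = sin((1−f)δ)/sin δ ≈ 2.450, b = sin(fδ)/sin δ ≈ 2.000.
p = a·p₁ + b·p₂ ≈ (-0.910, 0.356, 0.211); φ = arcsin(p_z) ≈ 12.15°, λ = atan2(p_y, p_x) ≈ 158.63°.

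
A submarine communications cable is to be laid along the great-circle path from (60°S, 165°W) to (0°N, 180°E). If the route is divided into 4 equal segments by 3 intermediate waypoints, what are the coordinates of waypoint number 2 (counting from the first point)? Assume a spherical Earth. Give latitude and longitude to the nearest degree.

≈ (30°S, 175°W)

Write both endpoints as unit vectors p₁, p₂ with components (cos φ cos λ, cos φ sin λ, sin φ).
The central angle between the endpoints is δ = arccos(p₁·p₂) ≈ 1.067 rad (61.1°).
Interpolate at f = 2/4 with slerp weights a = sin((1−f)δ)/sin δ ≈ 0.581, b = sin(fδ)/sin δ ≈ 0.581.
p = a·p₁ + b·p₂ ≈ (-0.861, -0.075, -0.503); φ = arcsin(p_z) ≈ -30.19°, λ = atan2(p_y, p_x) ≈ -175.01°.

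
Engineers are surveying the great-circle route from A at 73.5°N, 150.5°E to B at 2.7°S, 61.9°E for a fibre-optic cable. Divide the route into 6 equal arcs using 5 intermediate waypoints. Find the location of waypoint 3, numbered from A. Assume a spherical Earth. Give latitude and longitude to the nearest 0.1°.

≈ 41.1°N, 77.7°E

Convert each endpoint to a unit vector on the sphere (x = cos φ cos λ, y = cos φ sin λ, z = sin φ).
The central angle between the endpoints is δ = arccos(p₁·p₂) ≈ 1.609 rad (92.2°).
Interpolate at f = 3/6 with slerp weights a = sin((1−f)δ)/sin δ ≈ 0.721, b = sin(fδ)/sin δ ≈ 0.721.
p = a·p₁ + b·p₂ ≈ (0.161, 0.736, 0.657); φ = arcsin(p_z) ≈ 41.10°, λ = atan2(p_y, p_x) ≈ 77.66°.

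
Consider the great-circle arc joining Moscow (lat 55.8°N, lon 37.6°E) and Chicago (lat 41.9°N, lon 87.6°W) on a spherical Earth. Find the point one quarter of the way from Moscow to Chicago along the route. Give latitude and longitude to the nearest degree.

From cos δ = sin φ₁ sin φ₂ + cos φ₁ cos φ₂ cos Δλ, the central angle is δ ≈ 1.254 rad (71.9°).
Interpolate at f = 1/4 with slerp weights a = sin((1−f)δ)/sin δ ≈ 0.850, b = sin(fδ)/sin δ ≈ 0.325.
p = a·p₁ + b·p₂ ≈ (0.389, 0.050, 0.920); φ = arcsin(p_z) ≈ 66.92°, λ = atan2(p_y, p_x) ≈ 7.36°.

≈ lat 67°N, lon 7°E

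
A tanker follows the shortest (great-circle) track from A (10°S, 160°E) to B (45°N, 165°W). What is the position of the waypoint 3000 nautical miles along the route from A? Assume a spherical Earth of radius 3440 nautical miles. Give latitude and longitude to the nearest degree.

≈ (34°N, 175°W)

Write both endpoints as unit vectors p₁, p₂ with components (cos φ cos λ, cos φ sin λ, sin φ).
The central angle between the endpoints is δ = arccos(p₁·p₂) ≈ 1.107 rad (63.4°). The total great-circle distance is δ·R ≈ 1.107 × 3440 ≈ 3807 nmi, so the target fraction is f = 3000/3807 ≈ 0.788.
Interpolate at f ≈ 0.788 with slerp weights a = sin((1−f)δ)/sin δ ≈ 0.260, b = sin(fδ)/sin δ ≈ 0.856.
p = a·p₁ + b·p₂ ≈ (-0.825, -0.069, 0.560); φ = arcsin(p_z) ≈ 34.08°, λ = atan2(p_y, p_x) ≈ -175.21°.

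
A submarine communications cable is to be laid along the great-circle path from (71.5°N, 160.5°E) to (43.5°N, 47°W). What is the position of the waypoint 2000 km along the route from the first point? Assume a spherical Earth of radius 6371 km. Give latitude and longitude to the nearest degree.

Write both endpoints as unit vectors p₁, p₂ with components (cos φ cos λ, cos φ sin λ, sin φ).
The central angle between the endpoints is δ = arccos(p₁·p₂) ≈ 1.106 rad (63.3°). The total great-circle distance is δ·R ≈ 1.106 × 6371 ≈ 7044 km, so the target fraction is f = 2000/7044 ≈ 0.284.
Interpolate at f ≈ 0.284 with slerp weights a = sin((1−f)δ)/sin δ ≈ 0.796, b = sin(fδ)/sin δ ≈ 0.346.
p = a·p₁ + b·p₂ ≈ (-0.067, -0.099, 0.993); φ = arcsin(p_z) ≈ 83.13°, λ = atan2(p_y, p_x) ≈ -124.17°.

≈ (83°N, 124°W)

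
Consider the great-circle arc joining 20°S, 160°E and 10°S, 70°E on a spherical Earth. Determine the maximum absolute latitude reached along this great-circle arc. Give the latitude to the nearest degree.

The great circle lies in the plane with unit normal n̂ = (p₁ × p₂)/|p₁ × p₂|.
Here n̂_z ≈ -0.927; the vertex latitude is φ_max = arccos|n̂_z| ≈ 22.0°.
Check via Clairaut: cos φ_max = |cos φ₁| · sin C = cos(20.0°)·sin(99.4°) ≈ 0.927, again giving ≈ 22.0°.

≈ 22°S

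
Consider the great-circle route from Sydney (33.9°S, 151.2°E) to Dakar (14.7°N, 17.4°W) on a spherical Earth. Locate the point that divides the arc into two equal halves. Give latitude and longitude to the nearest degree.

Write both endpoints as unit vectors p₁, p₂ with components (cos φ cos λ, cos φ sin λ, sin φ).
The central angle between the endpoints is δ = arccos(p₁·p₂) ≈ 2.761 rad (158.2°).
Interpolate at f = 1/2 with slerp weights a = sin((1−f)δ)/sin δ ≈ 2.645, b = sin(fδ)/sin δ ≈ 2.645.
p = a·p₁ + b·p₂ ≈ (0.518, 0.293, -0.804); φ = arcsin(p_z) ≈ -53.52°, λ = atan2(p_y, p_x) ≈ 29.48°.

≈ 54°S, 29°E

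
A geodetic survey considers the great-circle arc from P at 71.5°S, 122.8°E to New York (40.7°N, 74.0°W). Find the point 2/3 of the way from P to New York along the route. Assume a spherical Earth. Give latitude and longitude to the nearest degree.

≈ 8°S, 82°W

Write both endpoints as unit vectors p₁, p₂ with components (cos φ cos λ, cos φ sin λ, sin φ).
The central angle between the endpoints is δ = arccos(p₁·p₂) ≈ 2.584 rad (148.1°).
Interpolate at f = 2/3 with slerp weights a = sin((1−f)δ)/sin δ ≈ 1.435, b = sin(fδ)/sin δ ≈ 1.869.
p = a·p₁ + b·p₂ ≈ (0.144, -0.979, -0.142); φ = arcsin(p_z) ≈ -8.15°, λ = atan2(p_y, p_x) ≈ -81.64°.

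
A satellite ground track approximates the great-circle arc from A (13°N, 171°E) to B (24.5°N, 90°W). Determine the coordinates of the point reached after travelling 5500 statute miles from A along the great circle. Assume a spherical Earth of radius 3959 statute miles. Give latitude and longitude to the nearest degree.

Write both endpoints as unit vectors p₁, p₂ with components (cos φ cos λ, cos φ sin λ, sin φ).
The central angle between the endpoints is δ = arccos(p₁·p₂) ≈ 1.616 rad (92.6°). The total great-circle distance is δ·R ≈ 1.616 × 3959 ≈ 6399 mi, so the target fraction is f = 5500/6399 ≈ 0.860.
Interpolate at f ≈ 0.860 with slerp weights a = sin((1−f)δ)/sin δ ≈ 0.225, b = sin(fδ)/sin δ ≈ 0.985.
p = a·p₁ + b·p₂ ≈ (-0.217, -0.862, 0.459); φ = arcsin(p_z) ≈ 27.32°, λ = atan2(p_y, p_x) ≈ -104.12°.

≈ (27°N, 104°W)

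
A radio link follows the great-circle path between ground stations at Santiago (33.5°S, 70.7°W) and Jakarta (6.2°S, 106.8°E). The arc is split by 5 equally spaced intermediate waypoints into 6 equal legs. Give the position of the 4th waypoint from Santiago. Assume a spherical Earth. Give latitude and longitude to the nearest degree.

≈ (53°S, 103°E)

Convert each endpoint to a unit vector on the sphere (x = cos φ cos λ, y = cos φ sin λ, z = sin φ).
The central angle between the endpoints is δ = arccos(p₁·p₂) ≈ 2.447 rad (140.2°).
Interpolate at f = 4/6 with slerp weights a = sin((1−f)δ)/sin δ ≈ 1.138, b = sin(fδ)/sin δ ≈ 1.560.
p = a·p₁ + b·p₂ ≈ (-0.135, 0.589, -0.797); φ = arcsin(p_z) ≈ -52.83°, λ = atan2(p_y, p_x) ≈ 102.87°.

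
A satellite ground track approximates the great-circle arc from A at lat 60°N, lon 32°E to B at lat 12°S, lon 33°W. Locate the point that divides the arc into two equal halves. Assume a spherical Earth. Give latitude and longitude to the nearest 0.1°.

Convert each endpoint to a unit vector on the sphere (x = cos φ cos λ, y = cos φ sin λ, z = sin φ).
The central angle between the endpoints is δ = arccos(p₁·p₂) ≈ 1.544 rad (88.5°).
Interpolate at f = 1/2 with slerp weights a = sin((1−f)δ)/sin δ ≈ 0.698, b = sin(fδ)/sin δ ≈ 0.698.
p = a·p₁ + b·p₂ ≈ (0.868, -0.187, 0.459); φ = arcsin(p_z) ≈ 27.34°, λ = atan2(p_y, p_x) ≈ -12.14°.

≈ lat 27.3°N, lon 12.1°W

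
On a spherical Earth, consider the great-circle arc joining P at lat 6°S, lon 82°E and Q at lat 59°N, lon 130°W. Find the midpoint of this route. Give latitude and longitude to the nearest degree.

From cos δ = sin φ₁ sin φ₂ + cos φ₁ cos φ₂ cos Δλ, the central angle is δ ≈ 2.122 rad (121.6°).
Interpolate at f = 1/2 with slerp weights a = sin((1−f)δ)/sin δ ≈ 1.025, b = sin(fδ)/sin δ ≈ 1.025.
p = a·p₁ + b·p₂ ≈ (-0.197, 0.605, 0.771); φ = arcsin(p_z) ≈ 50.48°, λ = atan2(p_y, p_x) ≈ 108.07°.

≈ lat 50°N, lon 108°E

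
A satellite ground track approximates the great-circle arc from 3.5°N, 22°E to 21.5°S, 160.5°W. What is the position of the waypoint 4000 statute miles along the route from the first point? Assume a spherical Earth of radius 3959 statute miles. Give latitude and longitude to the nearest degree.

≈ 54°S, 33°E

Convert each endpoint to a unit vector on the sphere (x = cos φ cos λ, y = cos φ sin λ, z = sin φ).
The central angle between the endpoints is δ = arccos(p₁·p₂) ≈ 2.825 rad (161.8°). The total great-circle distance is δ·R ≈ 2.825 × 3959 ≈ 11183 mi, so the target fraction is f = 4000/11183 ≈ 0.358.
Interpolate at f ≈ 0.358 with slerp weights a = sin((1−f)δ)/sin δ ≈ 3.113, b = sin(fδ)/sin δ ≈ 2.717.
p = a·p₁ + b·p₂ ≈ (0.498, 0.320, -0.806); φ = arcsin(p_z) ≈ -53.69°, λ = atan2(p_y, p_x) ≈ 32.73°.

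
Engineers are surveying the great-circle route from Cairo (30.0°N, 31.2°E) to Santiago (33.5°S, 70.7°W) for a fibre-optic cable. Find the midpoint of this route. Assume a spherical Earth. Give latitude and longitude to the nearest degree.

Convert each endpoint to a unit vector on the sphere (x = cos φ cos λ, y = cos φ sin λ, z = sin φ).
The central angle between the endpoints is δ = arccos(p₁·p₂) ≈ 2.010 rad (115.1°).
Interpolate at f = 1/2 with slerp weights a = sin((1−f)δ)/sin δ ≈ 0.932, b = sin(fδ)/sin δ ≈ 0.932.
p = a·p₁ + b·p₂ ≈ (0.948, -0.316, -0.048); φ = arcsin(p_z) ≈ -2.78°, λ = atan2(p_y, p_x) ≈ -18.41°.

≈ 3°S, 18°W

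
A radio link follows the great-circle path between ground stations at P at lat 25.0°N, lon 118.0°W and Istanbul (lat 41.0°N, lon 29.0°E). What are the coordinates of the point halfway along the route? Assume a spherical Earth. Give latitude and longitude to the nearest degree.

≈ lat 65°N, lon 62°W

From cos δ = sin φ₁ sin φ₂ + cos φ₁ cos φ₂ cos Δλ, the central angle is δ ≈ 1.872 rad (107.2°).
Interpolate at f = 1/2 with slerp weights a = sin((1−f)δ)/sin δ ≈ 0.843, b = sin(fδ)/sin δ ≈ 0.843.
p = a·p₁ + b·p₂ ≈ (0.198, -0.366, 0.909); φ = arcsin(p_z) ≈ 65.41°, λ = atan2(p_y, p_x) ≈ -61.62°.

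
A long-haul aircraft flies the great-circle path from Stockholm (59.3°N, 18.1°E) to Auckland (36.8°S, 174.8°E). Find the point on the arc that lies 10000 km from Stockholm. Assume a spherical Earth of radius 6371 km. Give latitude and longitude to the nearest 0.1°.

≈ 21.6°N, 149.6°E

The haversine formula gives a central angle δ ≈ 2.669 rad (152.9°) between the endpoints. The total great-circle distance is δ·R ≈ 2.669 × 6371 ≈ 17006 km, so the target fraction is f = 10000/17006 ≈ 0.588.
Interpolate at f ≈ 0.588 with slerp weights a = sin((1−f)δ)/sin δ ≈ 1.959, b = sin(fδ)/sin δ ≈ 2.198.
p = a·p₁ + b·p₂ ≈ (-0.802, 0.470, 0.367); φ = arcsin(p_z) ≈ 21.56°, λ = atan2(p_y, p_x) ≈ 149.63°.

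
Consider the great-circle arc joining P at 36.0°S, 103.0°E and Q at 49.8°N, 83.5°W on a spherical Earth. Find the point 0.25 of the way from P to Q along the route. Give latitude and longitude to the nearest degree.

Write both endpoints as unit vectors p₁, p₂ with components (cos φ cos λ, cos φ sin λ, sin φ).
The central angle between the endpoints is δ = arccos(p₁·p₂) ≈ 2.887 rad (165.4°).
Interpolate at f = 0.25 with slerp weights a = sin((1−f)δ)/sin δ ≈ 3.290, b = sin(fδ)/sin δ ≈ 2.624.
p = a·p₁ + b·p₂ ≈ (-0.407, 0.911, 0.070); φ = arcsin(p_z) ≈ 4.03°, λ = atan2(p_y, p_x) ≈ 114.08°.

≈ 4°N, 114°E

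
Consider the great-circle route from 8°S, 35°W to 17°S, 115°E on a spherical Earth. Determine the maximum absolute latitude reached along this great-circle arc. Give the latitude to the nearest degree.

The great circle lies in the plane with unit normal n̂ = (p₁ × p₂)/|p₁ × p₂|.
Here n̂_z ≈ +0.756; the vertex latitude is φ_max = arccos|n̂_z| ≈ 40.9°.
Check via Clairaut: cos φ_max = |cos φ₁| · sin C = cos(8.0°)·sin(130.3°) ≈ 0.756, again giving ≈ 40.9°.

≈ 41°S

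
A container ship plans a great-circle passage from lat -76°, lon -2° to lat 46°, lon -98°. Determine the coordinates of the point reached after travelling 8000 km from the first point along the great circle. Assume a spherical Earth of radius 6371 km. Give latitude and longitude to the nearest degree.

Convert each endpoint to a unit vector on the sphere (x = cos φ cos λ, y = cos φ sin λ, z = sin φ).
The central angle between the endpoints is δ = arccos(p₁·p₂) ≈ 2.368 rad (135.7°). The total great-circle distance is δ·R ≈ 2.368 × 6371 ≈ 15088 km, so the target fraction is f = 8000/15088 ≈ 0.530.
Interpolate at f ≈ 0.530 with slerp weights a = sin((1−f)δ)/sin δ ≈ 1.284, b = sin(fδ)/sin δ ≈ 1.361.
p = a·p₁ + b·p₂ ≈ (0.179, -0.947, -0.267); φ = arcsin(p_z) ≈ -15.46°, λ = atan2(p_y, p_x) ≈ -79.31°.

≈ lat -15°, lon -79°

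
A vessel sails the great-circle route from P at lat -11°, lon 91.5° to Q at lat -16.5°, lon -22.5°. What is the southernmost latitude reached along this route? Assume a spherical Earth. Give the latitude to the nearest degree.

The great circle lies in the plane with unit normal n̂ = (p₁ × p₂)/|p₁ × p₂|.
Here n̂_z ≈ -0.910; the vertex latitude is φ_max = arccos|n̂_z| ≈ 24.4°.

≈ -24°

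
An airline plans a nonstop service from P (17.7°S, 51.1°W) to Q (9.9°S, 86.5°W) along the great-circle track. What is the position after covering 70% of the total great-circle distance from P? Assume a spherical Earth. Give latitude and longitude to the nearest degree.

Convert each endpoint to a unit vector on the sphere (x = cos φ cos λ, y = cos φ sin λ, z = sin φ).
The central angle between the endpoints is δ = arccos(p₁·p₂) ≈ 0.614 rad (35.2°).
Interpolate at f = 0.70 with slerp weights a = sin((1−f)δ)/sin δ ≈ 0.318, b = sin(fδ)/sin δ ≈ 0.723.
p = a·p₁ + b·p₂ ≈ (0.234, -0.947, -0.221); φ = arcsin(p_z) ≈ -12.77°, λ = atan2(p_y, p_x) ≈ -76.14°.

≈ (13°S, 76°W)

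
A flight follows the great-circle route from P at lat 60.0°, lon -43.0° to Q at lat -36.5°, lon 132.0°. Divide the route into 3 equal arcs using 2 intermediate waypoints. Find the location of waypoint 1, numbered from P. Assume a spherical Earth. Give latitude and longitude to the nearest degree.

≈ lat 67°, lon 116°

From cos δ = sin φ₁ sin φ₂ + cos φ₁ cos φ₂ cos Δλ, the central angle is δ ≈ 2.728 rad (156.3°).
Interpolate at f = 1/3 with slerp weights a = sin((1−f)δ)/sin δ ≈ 2.410, b = sin(fδ)/sin δ ≈ 1.962.
p = a·p₁ + b·p₂ ≈ (-0.174, 0.350, 0.921); φ = arcsin(p_z) ≈ 67.01°, λ = atan2(p_y, p_x) ≈ 116.40°.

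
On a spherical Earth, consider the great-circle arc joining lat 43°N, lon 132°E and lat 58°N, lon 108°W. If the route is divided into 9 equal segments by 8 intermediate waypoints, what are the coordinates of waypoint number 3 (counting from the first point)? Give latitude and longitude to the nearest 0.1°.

≈ lat 60.8°N, lon 154.9°E

The haversine formula gives a central angle δ ≈ 1.176 rad (67.4°) between the endpoints.
Interpolate at f = 3/9 with slerp weights a = sin((1−f)δ)/sin δ ≈ 0.765, b = sin(fδ)/sin δ ≈ 0.414.
p = a·p₁ + b·p₂ ≈ (-0.442, 0.207, 0.873); φ = arcsin(p_z) ≈ 60.77°, λ = atan2(p_y, p_x) ≈ 154.89°.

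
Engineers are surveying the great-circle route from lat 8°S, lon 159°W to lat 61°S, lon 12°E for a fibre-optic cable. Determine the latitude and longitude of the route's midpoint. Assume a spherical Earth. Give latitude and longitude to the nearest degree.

≈ lat 63°S, lon 151°W

Write both endpoints as unit vectors p₁, p₂ with components (cos φ cos λ, cos φ sin λ, sin φ).
The central angle between the endpoints is δ = arccos(p₁·p₂) ≈ 1.931 rad (110.6°).
Interpolate at f = 1/2 with slerp weights a = sin((1−f)δ)/sin δ ≈ 0.879, b = sin(fδ)/sin δ ≈ 0.879.
p = a·p₁ + b·p₂ ≈ (-0.396, -0.223, -0.891); φ = arcsin(p_z) ≈ -62.98°, λ = atan2(p_y, p_x) ≈ -150.56°.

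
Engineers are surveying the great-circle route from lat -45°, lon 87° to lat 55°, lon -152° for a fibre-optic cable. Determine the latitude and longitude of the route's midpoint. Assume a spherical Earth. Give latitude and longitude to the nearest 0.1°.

Write both endpoints as unit vectors p₁, p₂ with components (cos φ cos λ, cos φ sin λ, sin φ).
The central angle between the endpoints is δ = arccos(p₁·p₂) ≈ 2.479 rad (142.0°).
Interpolate at f = 1/2 with slerp weights a = sin((1−f)δ)/sin δ ≈ 1.536, b = sin(fδ)/sin δ ≈ 1.536.
p = a·p₁ + b·p₂ ≈ (-0.721, 0.671, 0.172); φ = arcsin(p_z) ≈ 9.91°, λ = atan2(p_y, p_x) ≈ 137.06°.

≈ lat 9.9°, lon 137.1°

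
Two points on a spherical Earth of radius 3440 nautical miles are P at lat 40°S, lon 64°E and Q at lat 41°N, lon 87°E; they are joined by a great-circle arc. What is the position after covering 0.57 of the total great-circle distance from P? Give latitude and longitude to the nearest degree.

≈ lat 6°N, lon 77°E

Write both endpoints as unit vectors p₁, p₂ with components (cos φ cos λ, cos φ sin λ, sin φ).
The central angle between the endpoints is δ = arccos(p₁·p₂) ≈ 1.460 rad (83.7°).
Interpolate at f = 0.57 with slerp weights a = sin((1−f)δ)/sin δ ≈ 0.591, b = sin(fδ)/sin δ ≈ 0.744.
p = a·p₁ + b·p₂ ≈ (0.228, 0.968, 0.108); φ = arcsin(p_z) ≈ 6.21°, λ = atan2(p_y, p_x) ≈ 76.75°.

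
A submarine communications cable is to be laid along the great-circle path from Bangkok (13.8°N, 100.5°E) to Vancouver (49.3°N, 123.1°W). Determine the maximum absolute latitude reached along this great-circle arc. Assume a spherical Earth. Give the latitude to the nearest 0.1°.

≈ 63.0°N

The great circle lies in the plane with unit normal n̂ = (p₁ × p₂)/|p₁ × p₂|.
Here n̂_z ≈ +0.455; the vertex latitude is φ_max = arccos|n̂_z| ≈ 63.0°.
Check via Clairaut: cos φ_max = |cos φ₁| · sin C = cos(13.8°)·sin(27.9°) ≈ 0.455, again giving ≈ 63.0°.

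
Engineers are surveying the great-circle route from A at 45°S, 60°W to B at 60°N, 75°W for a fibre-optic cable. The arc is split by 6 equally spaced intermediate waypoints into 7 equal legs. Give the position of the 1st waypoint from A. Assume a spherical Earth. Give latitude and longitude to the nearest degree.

Convert each endpoint to a unit vector on the sphere (x = cos φ cos λ, y = cos φ sin λ, z = sin φ).
The central angle between the endpoints is δ = arccos(p₁·p₂) ≈ 1.845 rad (105.7°).
Interpolate at f = 1/7 with slerp weights a = sin((1−f)δ)/sin δ ≈ 1.039, b = sin(fδ)/sin δ ≈ 0.271.
p = a·p₁ + b·p₂ ≈ (0.402, -0.767, -0.500); φ = arcsin(p_z) ≈ -30.01°, λ = atan2(p_y, p_x) ≈ -62.32°.

≈ 30°S, 62°W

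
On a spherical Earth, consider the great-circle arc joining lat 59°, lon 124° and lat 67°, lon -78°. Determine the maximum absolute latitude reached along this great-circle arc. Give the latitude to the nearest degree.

The great circle lies in the plane with unit normal n̂ = (p₁ × p₂)/|p₁ × p₂|.
Here n̂_z ≈ +0.094; the vertex latitude is φ_max = arccos|n̂_z| ≈ 84.6°.

≈ 85°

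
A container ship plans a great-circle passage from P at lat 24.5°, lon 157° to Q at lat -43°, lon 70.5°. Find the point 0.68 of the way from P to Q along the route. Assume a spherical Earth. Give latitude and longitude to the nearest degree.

≈ lat -25°, lon 105°

Convert each endpoint to a unit vector on the sphere (x = cos φ cos λ, y = cos φ sin λ, z = sin φ).
The central angle between the endpoints is δ = arccos(p₁·p₂) ≈ 1.815 rad (104.0°).
Interpolate at f = 0.68 with slerp weights a = sin((1−f)δ)/sin δ ≈ 0.566, b = sin(fδ)/sin δ ≈ 0.973.
p = a·p₁ + b·p₂ ≈ (-0.236, 0.872, -0.429); φ = arcsin(p_z) ≈ -25.40°, λ = atan2(p_y, p_x) ≈ 105.16°.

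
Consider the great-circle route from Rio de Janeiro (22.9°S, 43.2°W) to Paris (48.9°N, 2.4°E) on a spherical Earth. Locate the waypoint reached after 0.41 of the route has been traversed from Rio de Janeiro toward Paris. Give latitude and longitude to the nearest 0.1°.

The haversine formula gives a central angle δ ≈ 1.440 rad (82.5°) between the endpoints.
Interpolate at f = 0.41 with slerp weights a = sin((1−f)δ)/sin δ ≈ 0.757, b = sin(fδ)/sin δ ≈ 0.561.
p = a·p₁ + b·p₂ ≈ (0.877, -0.462, 0.128); φ = arcsin(p_z) ≈ 7.37°, λ = atan2(p_y, p_x) ≈ -27.78°.

≈ 7.4°N, 27.8°W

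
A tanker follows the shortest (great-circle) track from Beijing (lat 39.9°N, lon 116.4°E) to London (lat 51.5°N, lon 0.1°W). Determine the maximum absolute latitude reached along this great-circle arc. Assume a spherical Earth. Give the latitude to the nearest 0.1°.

≈ 63.5°N

The great circle lies in the plane with unit normal n̂ = (p₁ × p₂)/|p₁ × p₂|.
Here n̂_z ≈ -0.446; the vertex latitude is φ_max = arccos|n̂_z| ≈ 63.5°.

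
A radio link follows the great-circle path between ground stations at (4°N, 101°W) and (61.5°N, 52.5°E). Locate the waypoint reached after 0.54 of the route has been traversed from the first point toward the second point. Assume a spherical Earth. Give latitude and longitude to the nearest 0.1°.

Convert each endpoint to a unit vector on the sphere (x = cos φ cos λ, y = cos φ sin λ, z = sin φ).
The central angle between the endpoints is δ = arccos(p₁·p₂) ≈ 1.944 rad (111.4°).
Interpolate at f = 0.54 with slerp weights a = sin((1−f)δ)/sin δ ≈ 0.837, b = sin(fδ)/sin δ ≈ 0.931.
p = a·p₁ + b·p₂ ≈ (0.111, -0.467, 0.877); φ = arcsin(p_z) ≈ 61.28°, λ = atan2(p_y, p_x) ≈ -76.62°.

≈ (61.3°N, 76.6°W)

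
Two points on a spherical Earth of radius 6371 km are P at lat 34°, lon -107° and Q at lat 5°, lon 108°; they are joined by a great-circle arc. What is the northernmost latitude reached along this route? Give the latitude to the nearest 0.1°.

≈ 52.5°

The great circle lies in the plane with unit normal n̂ = (p₁ × p₂)/|p₁ × p₂|.
Here n̂_z ≈ -0.609; the vertex latitude is φ_max = arccos|n̂_z| ≈ 52.5°.
Check via Clairaut: cos φ_max = |cos φ₁| · sin C = cos(34.0°)·sin(47.2°) ≈ 0.609, again giving ≈ 52.5°.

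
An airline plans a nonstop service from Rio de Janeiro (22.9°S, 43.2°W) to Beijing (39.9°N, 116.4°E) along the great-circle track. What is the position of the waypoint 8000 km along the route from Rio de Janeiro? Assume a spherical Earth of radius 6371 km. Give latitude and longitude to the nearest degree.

From cos δ = sin φ₁ sin φ₂ + cos φ₁ cos φ₂ cos Δλ, the central angle is δ ≈ 2.719 rad (155.8°). The total great-circle distance is δ·R ≈ 2.719 × 6371 ≈ 17322 km, so the target fraction is f = 8000/17322 ≈ 0.462.
Interpolate at f ≈ 0.462 with slerp weights a = sin((1−f)δ)/sin δ ≈ 2.424, b = sin(fδ)/sin δ ≈ 2.318.
p = a·p₁ + b·p₂ ≈ (0.837, 0.064, 0.544); φ = arcsin(p_z) ≈ 32.93°, λ = atan2(p_y, p_x) ≈ 4.39°.

≈ 33°N, 4°E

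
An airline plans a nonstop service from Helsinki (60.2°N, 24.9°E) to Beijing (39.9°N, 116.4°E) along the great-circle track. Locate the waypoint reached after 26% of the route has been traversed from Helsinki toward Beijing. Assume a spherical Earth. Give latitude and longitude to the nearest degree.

Write both endpoints as unit vectors p₁, p₂ with components (cos φ cos λ, cos φ sin λ, sin φ).
The central angle between the endpoints is δ = arccos(p₁·p₂) ≈ 0.992 rad (56.9°).
Interpolate at f = 0.26 with slerp weights a = sin((1−f)δ)/sin δ ≈ 0.800, b = sin(fδ)/sin δ ≈ 0.305.
p = a·p₁ + b·p₂ ≈ (0.257, 0.377, 0.890); φ = arcsin(p_z) ≈ 62.87°, λ = atan2(p_y, p_x) ≈ 55.73°.

≈ (63°N, 56°E)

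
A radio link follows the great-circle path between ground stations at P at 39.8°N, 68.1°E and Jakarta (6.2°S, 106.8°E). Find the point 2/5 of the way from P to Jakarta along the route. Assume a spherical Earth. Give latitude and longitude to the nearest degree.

Write both endpoints as unit vectors p₁, p₂ with components (cos φ cos λ, cos φ sin λ, sin φ).
The central angle between the endpoints is δ = arccos(p₁·p₂) ≈ 1.016 rad (58.2°).
Interpolate at f = 2/5 with slerp weights a = sin((1−f)δ)/sin δ ≈ 0.674, b = sin(fδ)/sin δ ≈ 0.465.
p = a·p₁ + b·p₂ ≈ (0.059, 0.923, 0.381); φ = arcsin(p_z) ≈ 22.39°, λ = atan2(p_y, p_x) ≈ 86.32°.

≈ 22°N, 86°E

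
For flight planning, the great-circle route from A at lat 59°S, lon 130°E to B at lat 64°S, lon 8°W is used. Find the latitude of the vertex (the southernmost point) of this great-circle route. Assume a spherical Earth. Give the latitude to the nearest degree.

The great circle lies in the plane with unit normal n̂ = (p₁ × p₂)/|p₁ × p₂|.
Here n̂_z ≈ -0.189; the vertex latitude is φ_max = arccos|n̂_z| ≈ 79.1°.
Check via Clairaut: cos φ_max = |cos φ₁| · sin C = cos(59.0°)·sin(158.4°) ≈ 0.189, again giving ≈ 79.1°.

≈ 79°S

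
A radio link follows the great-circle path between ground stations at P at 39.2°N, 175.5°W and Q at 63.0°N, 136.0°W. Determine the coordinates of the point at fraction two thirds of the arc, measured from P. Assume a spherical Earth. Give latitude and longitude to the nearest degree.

Write both endpoints as unit vectors p₁, p₂ with components (cos φ cos λ, cos φ sin λ, sin φ).
The central angle between the endpoints is δ = arccos(p₁·p₂) ≈ 0.583 rad (33.4°).
Interpolate at f = 2/3 with slerp weights a = sin((1−f)δ)/sin δ ≈ 0.351, b = sin(fδ)/sin δ ≈ 0.688.
p = a·p₁ + b·p₂ ≈ (-0.496, -0.238, 0.835); φ = arcsin(p_z) ≈ 56.62°, λ = atan2(p_y, p_x) ≈ -154.32°.

≈ 57°N, 154°W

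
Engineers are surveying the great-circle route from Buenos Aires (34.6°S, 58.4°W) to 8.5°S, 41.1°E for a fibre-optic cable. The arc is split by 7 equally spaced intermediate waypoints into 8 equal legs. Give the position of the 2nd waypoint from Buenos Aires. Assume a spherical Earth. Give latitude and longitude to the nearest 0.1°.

≈ 36.3°S, 29.9°W

Convert each endpoint to a unit vector on the sphere (x = cos φ cos λ, y = cos φ sin λ, z = sin φ).
The central angle between the endpoints is δ = arccos(p₁·p₂) ≈ 1.621 rad (92.9°).
Interpolate at f = 2/8 with slerp weights a = sin((1−f)δ)/sin δ ≈ 0.939, b = sin(fδ)/sin δ ≈ 0.395.
p = a·p₁ + b·p₂ ≈ (0.699, -0.402, -0.591); φ = arcsin(p_z) ≈ -36.26°, λ = atan2(p_y, p_x) ≈ -29.87°.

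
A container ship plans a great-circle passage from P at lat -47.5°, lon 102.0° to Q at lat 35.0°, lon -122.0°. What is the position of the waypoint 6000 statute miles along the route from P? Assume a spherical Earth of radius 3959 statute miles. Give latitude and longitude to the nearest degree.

From cos δ = sin φ₁ sin φ₂ + cos φ₁ cos φ₂ cos Δλ, the central angle is δ ≈ 2.534 rad (145.2°). The total great-circle distance is δ·R ≈ 2.534 × 3959 ≈ 10032 mi, so the target fraction is f = 6000/10032 ≈ 0.598.
Interpolate at f ≈ 0.598 with slerp weights a = sin((1−f)δ)/sin δ ≈ 1.491, b = sin(fδ)/sin δ ≈ 1.749.
p = a·p₁ + b·p₂ ≈ (-0.969, -0.230, -0.096); φ = arcsin(p_z) ≈ -5.52°, λ = atan2(p_y, p_x) ≈ -166.66°.

≈ lat -6°, lon -167°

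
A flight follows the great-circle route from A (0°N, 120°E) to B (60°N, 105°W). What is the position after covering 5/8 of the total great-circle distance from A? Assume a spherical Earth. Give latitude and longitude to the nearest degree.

≈ (60°N, 165°E)

The haversine formula gives a central angle δ ≈ 1.932 rad (110.7°) between the endpoints.
Interpolate at f = 5/8 with slerp weights a = sin((1−f)δ)/sin δ ≈ 0.709, b = sin(fδ)/sin δ ≈ 0.999.
p = a·p₁ + b·p₂ ≈ (-0.484, 0.131, 0.865); φ = arcsin(p_z) ≈ 59.93°, λ = atan2(p_y, p_x) ≈ 164.84°.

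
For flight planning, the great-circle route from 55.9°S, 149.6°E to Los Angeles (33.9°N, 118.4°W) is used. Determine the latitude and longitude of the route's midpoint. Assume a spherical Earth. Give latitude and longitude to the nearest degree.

Write both endpoints as unit vectors p₁, p₂ with components (cos φ cos λ, cos φ sin λ, sin φ).
The central angle between the endpoints is δ = arccos(p₁·p₂) ≈ 2.069 rad (118.6°).
Interpolate at f = 1/2 with slerp weights a = sin((1−f)δ)/sin δ ≈ 0.979, b = sin(fδ)/sin δ ≈ 0.979.
p = a·p₁ + b·p₂ ≈ (-0.860, -0.437, -0.265); φ = arcsin(p_z) ≈ -15.34°, λ = atan2(p_y, p_x) ≈ -153.06°.

≈ 15°S, 153°W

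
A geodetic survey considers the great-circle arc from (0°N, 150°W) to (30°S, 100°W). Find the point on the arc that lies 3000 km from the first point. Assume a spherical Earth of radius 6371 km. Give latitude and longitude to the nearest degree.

≈ (16°S, 128°W)

Convert each endpoint to a unit vector on the sphere (x = cos φ cos λ, y = cos φ sin λ, z = sin φ).
The central angle between the endpoints is δ = arccos(p₁·p₂) ≈ 0.980 rad (56.2°). The total great-circle distance is δ·R ≈ 0.980 × 6371 ≈ 6246 km, so the target fraction is f = 3000/6246 ≈ 0.480.
Interpolate at f ≈ 0.480 with slerp weights a = sin((1−f)δ)/sin δ ≈ 0.587, b = sin(fδ)/sin δ ≈ 0.546.
p = a·p₁ + b·p₂ ≈ (-0.591, -0.759, -0.273); φ = arcsin(p_z) ≈ -15.85°, λ = atan2(p_y, p_x) ≈ -127.88°.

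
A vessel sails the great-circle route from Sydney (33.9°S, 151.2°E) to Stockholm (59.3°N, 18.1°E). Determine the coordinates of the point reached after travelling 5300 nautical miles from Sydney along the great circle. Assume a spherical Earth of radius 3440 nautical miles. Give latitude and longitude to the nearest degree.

≈ 41°N, 101°E

Write both endpoints as unit vectors p₁, p₂ with components (cos φ cos λ, cos φ sin λ, sin φ).
The central angle between the endpoints is δ = arccos(p₁·p₂) ≈ 2.448 rad (140.3°). The total great-circle distance is δ·R ≈ 2.448 × 3440 ≈ 8422 nmi, so the target fraction is f = 5300/8422 ≈ 0.629.
Interpolate at f ≈ 0.629 with slerp weights a = sin((1−f)δ)/sin δ ≈ 1.233, b = sin(fδ)/sin δ ≈ 1.564.
p = a·p₁ + b·p₂ ≈ (-0.138, 0.741, 0.657); φ = arcsin(p_z) ≈ 41.08°, λ = atan2(p_y, p_x) ≈ 100.54°.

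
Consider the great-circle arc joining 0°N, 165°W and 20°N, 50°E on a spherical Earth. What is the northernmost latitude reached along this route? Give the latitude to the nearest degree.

≈ 32°N

The great circle lies in the plane with unit normal n̂ = (p₁ × p₂)/|p₁ × p₂|.
Here n̂_z ≈ -0.844; the vertex latitude is φ_max = arccos|n̂_z| ≈ 32.4°.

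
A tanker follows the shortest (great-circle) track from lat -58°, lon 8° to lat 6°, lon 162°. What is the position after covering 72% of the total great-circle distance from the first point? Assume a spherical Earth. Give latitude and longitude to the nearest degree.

Write both endpoints as unit vectors p₁, p₂ with components (cos φ cos λ, cos φ sin λ, sin φ).
The central angle between the endpoints is δ = arccos(p₁·p₂) ≈ 2.168 rad (124.2°).
Interpolate at f = 0.72 with slerp weights a = sin((1−f)δ)/sin δ ≈ 0.690, b = sin(fδ)/sin δ ≈ 1.209.
p = a·p₁ + b·p₂ ≈ (-0.782, 0.423, -0.459); φ = arcsin(p_z) ≈ -27.30°, λ = atan2(p_y, p_x) ≈ 151.61°.

≈ lat -27°, lon 152°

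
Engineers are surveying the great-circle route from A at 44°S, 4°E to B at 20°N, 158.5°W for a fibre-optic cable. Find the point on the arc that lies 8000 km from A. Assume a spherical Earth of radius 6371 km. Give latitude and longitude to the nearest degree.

Convert each endpoint to a unit vector on the sphere (x = cos φ cos λ, y = cos φ sin λ, z = sin φ).
The central angle between the endpoints is δ = arccos(p₁·p₂) ≈ 2.651 rad (151.9°). The total great-circle distance is δ·R ≈ 2.651 × 6371 ≈ 16892 km, so the target fraction is f = 8000/16892 ≈ 0.474.
Interpolate at f ≈ 0.474 with slerp weights a = sin((1−f)δ)/sin δ ≈ 2.092, b = sin(fδ)/sin δ ≈ 2.020.
p = a·p₁ + b·p₂ ≈ (-0.265, -0.591, -0.762); φ = arcsin(p_z) ≈ -49.67°, λ = atan2(p_y, p_x) ≈ -114.15°.

≈ 50°S, 114°W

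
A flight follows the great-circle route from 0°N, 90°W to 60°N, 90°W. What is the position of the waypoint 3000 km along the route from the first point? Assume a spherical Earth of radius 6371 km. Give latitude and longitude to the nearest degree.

Convert each endpoint to a unit vector on the sphere (x = cos φ cos λ, y = cos φ sin λ, z = sin φ).
The central angle between the endpoints is δ = arccos(p₁·p₂) ≈ 1.047 rad (60.0°). The total great-circle distance is δ·R ≈ 1.047 × 6371 ≈ 6672 km, so the target fraction is f = 3000/6672 ≈ 0.450.
Interpolate at f ≈ 0.450 with slerp weights a = sin((1−f)δ)/sin δ ≈ 0.629, b = sin(fδ)/sin δ ≈ 0.524.
p = a·p₁ + b·p₂ ≈ (0.000, -0.891, 0.454); φ = arcsin(p_z) ≈ 26.98°, λ = atan2(p_y, p_x) ≈ -90.00°.

≈ 27°N, 90°W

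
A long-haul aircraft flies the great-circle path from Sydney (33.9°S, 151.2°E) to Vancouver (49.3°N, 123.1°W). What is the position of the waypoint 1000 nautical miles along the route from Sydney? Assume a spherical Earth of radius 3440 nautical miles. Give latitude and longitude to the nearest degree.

Write both endpoints as unit vectors p₁, p₂ with components (cos φ cos λ, cos φ sin λ, sin φ).
The central angle between the endpoints is δ = arccos(p₁·p₂) ≈ 1.963 rad (112.5°). The total great-circle distance is δ·R ≈ 1.963 × 3440 ≈ 6753 nmi, so the target fraction is f = 1000/6753 ≈ 0.148.
Interpolate at f ≈ 0.148 with slerp weights a = sin((1−f)δ)/sin δ ≈ 1.077, b = sin(fδ)/sin δ ≈ 0.310.
p = a·p₁ + b·p₂ ≈ (-0.894, 0.261, -0.365); φ = arcsin(p_z) ≈ -21.43°, λ = atan2(p_y, p_x) ≈ 163.71°.

≈ 21°S, 164°E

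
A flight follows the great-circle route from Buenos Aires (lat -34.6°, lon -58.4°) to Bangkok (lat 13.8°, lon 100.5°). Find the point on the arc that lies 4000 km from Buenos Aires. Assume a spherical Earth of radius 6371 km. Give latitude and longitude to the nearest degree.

≈ lat -52°, lon -14°

Write both endpoints as unit vectors p₁, p₂ with components (cos φ cos λ, cos φ sin λ, sin φ).
The central angle between the endpoints is δ = arccos(p₁·p₂) ≈ 2.649 rad (151.8°). The total great-circle distance is δ·R ≈ 2.649 × 6371 ≈ 16878 km, so the target fraction is f = 4000/16878 ≈ 0.237.
Interpolate at f ≈ 0.237 with slerp weights a = sin((1−f)δ)/sin δ ≈ 1.904, b = sin(fδ)/sin δ ≈ 1.243.
p = a·p₁ + b·p₂ ≈ (0.601, -0.149, -0.785); φ = arcsin(p_z) ≈ -51.72°, λ = atan2(p_y, p_x) ≈ -13.87°.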